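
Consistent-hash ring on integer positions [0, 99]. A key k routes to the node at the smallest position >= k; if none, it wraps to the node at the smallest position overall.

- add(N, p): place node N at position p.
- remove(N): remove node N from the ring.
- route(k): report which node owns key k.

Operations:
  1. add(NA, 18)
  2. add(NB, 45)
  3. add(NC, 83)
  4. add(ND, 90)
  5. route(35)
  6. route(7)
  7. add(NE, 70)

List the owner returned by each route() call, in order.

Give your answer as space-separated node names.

Op 1: add NA@18 -> ring=[18:NA]
Op 2: add NB@45 -> ring=[18:NA,45:NB]
Op 3: add NC@83 -> ring=[18:NA,45:NB,83:NC]
Op 4: add ND@90 -> ring=[18:NA,45:NB,83:NC,90:ND]
Op 5: route key 35: smallest pos >= 35 is 45 -> NB
Op 6: route key 7: smallest pos >= 7 is 18 -> NA
Op 7: add NE@70 -> ring=[18:NA,45:NB,70:NE,83:NC,90:ND]

Answer: NB NA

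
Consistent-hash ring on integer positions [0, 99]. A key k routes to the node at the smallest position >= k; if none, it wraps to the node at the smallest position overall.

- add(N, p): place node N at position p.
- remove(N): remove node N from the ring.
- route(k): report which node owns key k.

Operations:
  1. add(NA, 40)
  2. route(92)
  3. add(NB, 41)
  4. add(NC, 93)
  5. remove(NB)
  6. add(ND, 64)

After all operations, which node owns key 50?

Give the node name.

Answer: ND

Derivation:
Op 1: add NA@40 -> ring=[40:NA]
Op 2: route key 92: none >= 92, wrap to smallest pos 40 -> NA
Op 3: add NB@41 -> ring=[40:NA,41:NB]
Op 4: add NC@93 -> ring=[40:NA,41:NB,93:NC]
Op 5: remove NB -> ring=[40:NA,93:NC]
Op 6: add ND@64 -> ring=[40:NA,64:ND,93:NC]
Final route key 50: smallest pos >= 50 is 64 -> ND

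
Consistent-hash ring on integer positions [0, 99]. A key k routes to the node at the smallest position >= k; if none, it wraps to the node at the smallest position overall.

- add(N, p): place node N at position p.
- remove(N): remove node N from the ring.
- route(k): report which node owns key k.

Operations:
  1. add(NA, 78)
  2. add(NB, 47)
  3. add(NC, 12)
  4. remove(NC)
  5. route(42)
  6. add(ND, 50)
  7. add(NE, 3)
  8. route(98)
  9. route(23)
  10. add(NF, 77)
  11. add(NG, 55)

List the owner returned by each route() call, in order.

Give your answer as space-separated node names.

Answer: NB NE NB

Derivation:
Op 1: add NA@78 -> ring=[78:NA]
Op 2: add NB@47 -> ring=[47:NB,78:NA]
Op 3: add NC@12 -> ring=[12:NC,47:NB,78:NA]
Op 4: remove NC -> ring=[47:NB,78:NA]
Op 5: route key 42: smallest pos >= 42 is 47 -> NB
Op 6: add ND@50 -> ring=[47:NB,50:ND,78:NA]
Op 7: add NE@3 -> ring=[3:NE,47:NB,50:ND,78:NA]
Op 8: route key 98: none >= 98, wrap to smallest pos 3 -> NE
Op 9: route key 23: smallest pos >= 23 is 47 -> NB
Op 10: add NF@77 -> ring=[3:NE,47:NB,50:ND,77:NF,78:NA]
Op 11: add NG@55 -> ring=[3:NE,47:NB,50:ND,55:NG,77:NF,78:NA]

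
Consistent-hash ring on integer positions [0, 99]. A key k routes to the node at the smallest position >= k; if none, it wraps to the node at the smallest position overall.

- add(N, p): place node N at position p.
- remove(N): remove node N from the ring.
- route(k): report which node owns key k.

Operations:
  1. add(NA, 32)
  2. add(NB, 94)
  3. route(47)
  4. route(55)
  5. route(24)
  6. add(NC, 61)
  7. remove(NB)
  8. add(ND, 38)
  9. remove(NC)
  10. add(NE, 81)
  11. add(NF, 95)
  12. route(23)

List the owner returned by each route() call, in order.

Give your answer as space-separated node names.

Op 1: add NA@32 -> ring=[32:NA]
Op 2: add NB@94 -> ring=[32:NA,94:NB]
Op 3: route key 47: smallest pos >= 47 is 94 -> NB
Op 4: route key 55: smallest pos >= 55 is 94 -> NB
Op 5: route key 24: smallest pos >= 24 is 32 -> NA
Op 6: add NC@61 -> ring=[32:NA,61:NC,94:NB]
Op 7: remove NB -> ring=[32:NA,61:NC]
Op 8: add ND@38 -> ring=[32:NA,38:ND,61:NC]
Op 9: remove NC -> ring=[32:NA,38:ND]
Op 10: add NE@81 -> ring=[32:NA,38:ND,81:NE]
Op 11: add NF@95 -> ring=[32:NA,38:ND,81:NE,95:NF]
Op 12: route key 23: smallest pos >= 23 is 32 -> NA

Answer: NB NB NA NA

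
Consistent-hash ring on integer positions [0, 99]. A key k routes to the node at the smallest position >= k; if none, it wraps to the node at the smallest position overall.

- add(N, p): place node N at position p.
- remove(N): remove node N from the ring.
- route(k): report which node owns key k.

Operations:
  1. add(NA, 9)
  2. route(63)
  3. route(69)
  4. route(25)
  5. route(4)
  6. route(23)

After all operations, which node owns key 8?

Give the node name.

Op 1: add NA@9 -> ring=[9:NA]
Op 2: route key 63: none >= 63, wrap to smallest pos 9 -> NA
Op 3: route key 69: none >= 69, wrap to smallest pos 9 -> NA
Op 4: route key 25: none >= 25, wrap to smallest pos 9 -> NA
Op 5: route key 4: smallest pos >= 4 is 9 -> NA
Op 6: route key 23: none >= 23, wrap to smallest pos 9 -> NA
Final route key 8: smallest pos >= 8 is 9 -> NA

Answer: NA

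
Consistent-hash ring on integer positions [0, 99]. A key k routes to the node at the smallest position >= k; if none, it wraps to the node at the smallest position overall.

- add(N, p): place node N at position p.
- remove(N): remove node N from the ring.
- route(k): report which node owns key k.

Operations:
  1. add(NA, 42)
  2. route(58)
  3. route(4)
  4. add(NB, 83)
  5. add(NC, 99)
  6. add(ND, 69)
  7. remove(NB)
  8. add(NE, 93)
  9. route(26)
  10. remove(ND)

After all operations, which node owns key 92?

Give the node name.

Op 1: add NA@42 -> ring=[42:NA]
Op 2: route key 58: none >= 58, wrap to smallest pos 42 -> NA
Op 3: route key 4: smallest pos >= 4 is 42 -> NA
Op 4: add NB@83 -> ring=[42:NA,83:NB]
Op 5: add NC@99 -> ring=[42:NA,83:NB,99:NC]
Op 6: add ND@69 -> ring=[42:NA,69:ND,83:NB,99:NC]
Op 7: remove NB -> ring=[42:NA,69:ND,99:NC]
Op 8: add NE@93 -> ring=[42:NA,69:ND,93:NE,99:NC]
Op 9: route key 26: smallest pos >= 26 is 42 -> NA
Op 10: remove ND -> ring=[42:NA,93:NE,99:NC]
Final route key 92: smallest pos >= 92 is 93 -> NE

Answer: NE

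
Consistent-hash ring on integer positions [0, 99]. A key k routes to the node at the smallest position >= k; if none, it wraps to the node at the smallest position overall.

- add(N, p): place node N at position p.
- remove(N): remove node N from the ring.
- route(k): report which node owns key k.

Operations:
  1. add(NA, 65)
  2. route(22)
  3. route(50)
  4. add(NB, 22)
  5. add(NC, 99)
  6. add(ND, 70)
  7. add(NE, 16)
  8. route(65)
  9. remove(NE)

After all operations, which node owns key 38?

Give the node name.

Answer: NA

Derivation:
Op 1: add NA@65 -> ring=[65:NA]
Op 2: route key 22: smallest pos >= 22 is 65 -> NA
Op 3: route key 50: smallest pos >= 50 is 65 -> NA
Op 4: add NB@22 -> ring=[22:NB,65:NA]
Op 5: add NC@99 -> ring=[22:NB,65:NA,99:NC]
Op 6: add ND@70 -> ring=[22:NB,65:NA,70:ND,99:NC]
Op 7: add NE@16 -> ring=[16:NE,22:NB,65:NA,70:ND,99:NC]
Op 8: route key 65: smallest pos >= 65 is 65 -> NA
Op 9: remove NE -> ring=[22:NB,65:NA,70:ND,99:NC]
Final route key 38: smallest pos >= 38 is 65 -> NA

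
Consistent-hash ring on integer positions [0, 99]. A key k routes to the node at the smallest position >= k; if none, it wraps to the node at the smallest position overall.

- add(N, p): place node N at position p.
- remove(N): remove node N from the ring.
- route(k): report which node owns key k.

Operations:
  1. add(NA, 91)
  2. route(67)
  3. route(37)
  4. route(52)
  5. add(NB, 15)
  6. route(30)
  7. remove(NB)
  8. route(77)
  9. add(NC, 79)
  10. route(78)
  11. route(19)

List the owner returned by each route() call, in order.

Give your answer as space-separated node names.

Op 1: add NA@91 -> ring=[91:NA]
Op 2: route key 67: smallest pos >= 67 is 91 -> NA
Op 3: route key 37: smallest pos >= 37 is 91 -> NA
Op 4: route key 52: smallest pos >= 52 is 91 -> NA
Op 5: add NB@15 -> ring=[15:NB,91:NA]
Op 6: route key 30: smallest pos >= 30 is 91 -> NA
Op 7: remove NB -> ring=[91:NA]
Op 8: route key 77: smallest pos >= 77 is 91 -> NA
Op 9: add NC@79 -> ring=[79:NC,91:NA]
Op 10: route key 78: smallest pos >= 78 is 79 -> NC
Op 11: route key 19: smallest pos >= 19 is 79 -> NC

Answer: NA NA NA NA NA NC NC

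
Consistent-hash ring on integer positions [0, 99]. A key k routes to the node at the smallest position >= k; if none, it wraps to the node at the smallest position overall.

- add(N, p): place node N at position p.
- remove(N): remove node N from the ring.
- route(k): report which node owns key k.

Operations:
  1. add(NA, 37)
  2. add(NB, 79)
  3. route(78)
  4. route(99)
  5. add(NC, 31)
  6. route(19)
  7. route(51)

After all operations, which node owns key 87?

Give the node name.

Op 1: add NA@37 -> ring=[37:NA]
Op 2: add NB@79 -> ring=[37:NA,79:NB]
Op 3: route key 78: smallest pos >= 78 is 79 -> NB
Op 4: route key 99: none >= 99, wrap to smallest pos 37 -> NA
Op 5: add NC@31 -> ring=[31:NC,37:NA,79:NB]
Op 6: route key 19: smallest pos >= 19 is 31 -> NC
Op 7: route key 51: smallest pos >= 51 is 79 -> NB
Final route key 87: none >= 87, wrap to smallest pos 31 -> NC

Answer: NC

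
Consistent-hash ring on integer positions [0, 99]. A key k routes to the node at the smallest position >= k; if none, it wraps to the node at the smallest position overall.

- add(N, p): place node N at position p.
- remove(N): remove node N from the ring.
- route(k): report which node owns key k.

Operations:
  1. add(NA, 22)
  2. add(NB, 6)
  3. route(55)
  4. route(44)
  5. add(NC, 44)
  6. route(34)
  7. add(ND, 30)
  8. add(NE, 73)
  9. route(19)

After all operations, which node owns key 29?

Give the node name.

Answer: ND

Derivation:
Op 1: add NA@22 -> ring=[22:NA]
Op 2: add NB@6 -> ring=[6:NB,22:NA]
Op 3: route key 55: none >= 55, wrap to smallest pos 6 -> NB
Op 4: route key 44: none >= 44, wrap to smallest pos 6 -> NB
Op 5: add NC@44 -> ring=[6:NB,22:NA,44:NC]
Op 6: route key 34: smallest pos >= 34 is 44 -> NC
Op 7: add ND@30 -> ring=[6:NB,22:NA,30:ND,44:NC]
Op 8: add NE@73 -> ring=[6:NB,22:NA,30:ND,44:NC,73:NE]
Op 9: route key 19: smallest pos >= 19 is 22 -> NA
Final route key 29: smallest pos >= 29 is 30 -> ND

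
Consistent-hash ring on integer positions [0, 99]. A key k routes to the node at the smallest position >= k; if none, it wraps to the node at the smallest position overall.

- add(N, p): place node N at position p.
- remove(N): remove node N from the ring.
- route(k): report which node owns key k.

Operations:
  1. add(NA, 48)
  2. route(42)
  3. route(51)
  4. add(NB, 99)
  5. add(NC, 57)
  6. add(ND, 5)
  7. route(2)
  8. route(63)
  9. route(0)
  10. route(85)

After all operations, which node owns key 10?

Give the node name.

Op 1: add NA@48 -> ring=[48:NA]
Op 2: route key 42: smallest pos >= 42 is 48 -> NA
Op 3: route key 51: none >= 51, wrap to smallest pos 48 -> NA
Op 4: add NB@99 -> ring=[48:NA,99:NB]
Op 5: add NC@57 -> ring=[48:NA,57:NC,99:NB]
Op 6: add ND@5 -> ring=[5:ND,48:NA,57:NC,99:NB]
Op 7: route key 2: smallest pos >= 2 is 5 -> ND
Op 8: route key 63: smallest pos >= 63 is 99 -> NB
Op 9: route key 0: smallest pos >= 0 is 5 -> ND
Op 10: route key 85: smallest pos >= 85 is 99 -> NB
Final route key 10: smallest pos >= 10 is 48 -> NA

Answer: NA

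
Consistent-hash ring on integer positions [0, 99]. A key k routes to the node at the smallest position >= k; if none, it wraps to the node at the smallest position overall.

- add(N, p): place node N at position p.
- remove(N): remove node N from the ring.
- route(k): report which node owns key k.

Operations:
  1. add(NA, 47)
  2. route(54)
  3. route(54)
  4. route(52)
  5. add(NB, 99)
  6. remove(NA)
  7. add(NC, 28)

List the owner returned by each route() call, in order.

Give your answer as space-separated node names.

Op 1: add NA@47 -> ring=[47:NA]
Op 2: route key 54: none >= 54, wrap to smallest pos 47 -> NA
Op 3: route key 54: none >= 54, wrap to smallest pos 47 -> NA
Op 4: route key 52: none >= 52, wrap to smallest pos 47 -> NA
Op 5: add NB@99 -> ring=[47:NA,99:NB]
Op 6: remove NA -> ring=[99:NB]
Op 7: add NC@28 -> ring=[28:NC,99:NB]

Answer: NA NA NA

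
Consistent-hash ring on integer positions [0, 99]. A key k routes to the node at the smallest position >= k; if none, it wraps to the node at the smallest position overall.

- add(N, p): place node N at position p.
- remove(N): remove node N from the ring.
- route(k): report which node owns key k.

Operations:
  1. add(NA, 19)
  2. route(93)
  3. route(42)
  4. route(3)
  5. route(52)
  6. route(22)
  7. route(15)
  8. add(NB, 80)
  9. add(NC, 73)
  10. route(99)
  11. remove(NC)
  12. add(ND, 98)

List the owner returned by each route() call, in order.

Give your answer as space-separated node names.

Op 1: add NA@19 -> ring=[19:NA]
Op 2: route key 93: none >= 93, wrap to smallest pos 19 -> NA
Op 3: route key 42: none >= 42, wrap to smallest pos 19 -> NA
Op 4: route key 3: smallest pos >= 3 is 19 -> NA
Op 5: route key 52: none >= 52, wrap to smallest pos 19 -> NA
Op 6: route key 22: none >= 22, wrap to smallest pos 19 -> NA
Op 7: route key 15: smallest pos >= 15 is 19 -> NA
Op 8: add NB@80 -> ring=[19:NA,80:NB]
Op 9: add NC@73 -> ring=[19:NA,73:NC,80:NB]
Op 10: route key 99: none >= 99, wrap to smallest pos 19 -> NA
Op 11: remove NC -> ring=[19:NA,80:NB]
Op 12: add ND@98 -> ring=[19:NA,80:NB,98:ND]

Answer: NA NA NA NA NA NA NA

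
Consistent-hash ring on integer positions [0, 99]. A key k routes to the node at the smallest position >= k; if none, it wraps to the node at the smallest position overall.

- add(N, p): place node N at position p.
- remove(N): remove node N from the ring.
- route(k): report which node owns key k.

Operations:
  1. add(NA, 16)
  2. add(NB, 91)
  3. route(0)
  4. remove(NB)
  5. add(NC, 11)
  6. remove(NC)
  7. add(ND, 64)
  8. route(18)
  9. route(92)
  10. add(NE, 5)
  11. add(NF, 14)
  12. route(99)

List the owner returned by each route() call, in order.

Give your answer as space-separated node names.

Op 1: add NA@16 -> ring=[16:NA]
Op 2: add NB@91 -> ring=[16:NA,91:NB]
Op 3: route key 0: smallest pos >= 0 is 16 -> NA
Op 4: remove NB -> ring=[16:NA]
Op 5: add NC@11 -> ring=[11:NC,16:NA]
Op 6: remove NC -> ring=[16:NA]
Op 7: add ND@64 -> ring=[16:NA,64:ND]
Op 8: route key 18: smallest pos >= 18 is 64 -> ND
Op 9: route key 92: none >= 92, wrap to smallest pos 16 -> NA
Op 10: add NE@5 -> ring=[5:NE,16:NA,64:ND]
Op 11: add NF@14 -> ring=[5:NE,14:NF,16:NA,64:ND]
Op 12: route key 99: none >= 99, wrap to smallest pos 5 -> NE

Answer: NA ND NA NE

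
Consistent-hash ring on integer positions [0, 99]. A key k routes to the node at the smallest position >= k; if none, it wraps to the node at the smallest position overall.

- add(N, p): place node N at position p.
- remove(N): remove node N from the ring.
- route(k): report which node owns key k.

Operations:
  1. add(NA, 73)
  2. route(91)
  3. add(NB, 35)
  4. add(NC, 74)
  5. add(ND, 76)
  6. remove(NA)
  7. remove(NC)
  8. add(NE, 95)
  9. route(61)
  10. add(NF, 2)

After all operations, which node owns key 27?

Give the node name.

Answer: NB

Derivation:
Op 1: add NA@73 -> ring=[73:NA]
Op 2: route key 91: none >= 91, wrap to smallest pos 73 -> NA
Op 3: add NB@35 -> ring=[35:NB,73:NA]
Op 4: add NC@74 -> ring=[35:NB,73:NA,74:NC]
Op 5: add ND@76 -> ring=[35:NB,73:NA,74:NC,76:ND]
Op 6: remove NA -> ring=[35:NB,74:NC,76:ND]
Op 7: remove NC -> ring=[35:NB,76:ND]
Op 8: add NE@95 -> ring=[35:NB,76:ND,95:NE]
Op 9: route key 61: smallest pos >= 61 is 76 -> ND
Op 10: add NF@2 -> ring=[2:NF,35:NB,76:ND,95:NE]
Final route key 27: smallest pos >= 27 is 35 -> NB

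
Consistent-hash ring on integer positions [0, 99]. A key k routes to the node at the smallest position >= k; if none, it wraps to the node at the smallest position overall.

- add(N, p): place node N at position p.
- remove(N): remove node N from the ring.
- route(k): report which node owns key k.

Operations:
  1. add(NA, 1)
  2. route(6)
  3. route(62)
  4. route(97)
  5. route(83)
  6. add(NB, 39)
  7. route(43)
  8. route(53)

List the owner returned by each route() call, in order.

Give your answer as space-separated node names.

Op 1: add NA@1 -> ring=[1:NA]
Op 2: route key 6: none >= 6, wrap to smallest pos 1 -> NA
Op 3: route key 62: none >= 62, wrap to smallest pos 1 -> NA
Op 4: route key 97: none >= 97, wrap to smallest pos 1 -> NA
Op 5: route key 83: none >= 83, wrap to smallest pos 1 -> NA
Op 6: add NB@39 -> ring=[1:NA,39:NB]
Op 7: route key 43: none >= 43, wrap to smallest pos 1 -> NA
Op 8: route key 53: none >= 53, wrap to smallest pos 1 -> NA

Answer: NA NA NA NA NA NA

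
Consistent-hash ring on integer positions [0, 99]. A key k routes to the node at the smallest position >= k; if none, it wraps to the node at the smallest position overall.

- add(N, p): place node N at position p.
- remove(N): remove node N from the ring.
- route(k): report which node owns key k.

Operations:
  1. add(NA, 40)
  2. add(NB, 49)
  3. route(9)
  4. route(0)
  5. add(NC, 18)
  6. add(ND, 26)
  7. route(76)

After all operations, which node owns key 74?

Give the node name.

Answer: NC

Derivation:
Op 1: add NA@40 -> ring=[40:NA]
Op 2: add NB@49 -> ring=[40:NA,49:NB]
Op 3: route key 9: smallest pos >= 9 is 40 -> NA
Op 4: route key 0: smallest pos >= 0 is 40 -> NA
Op 5: add NC@18 -> ring=[18:NC,40:NA,49:NB]
Op 6: add ND@26 -> ring=[18:NC,26:ND,40:NA,49:NB]
Op 7: route key 76: none >= 76, wrap to smallest pos 18 -> NC
Final route key 74: none >= 74, wrap to smallest pos 18 -> NC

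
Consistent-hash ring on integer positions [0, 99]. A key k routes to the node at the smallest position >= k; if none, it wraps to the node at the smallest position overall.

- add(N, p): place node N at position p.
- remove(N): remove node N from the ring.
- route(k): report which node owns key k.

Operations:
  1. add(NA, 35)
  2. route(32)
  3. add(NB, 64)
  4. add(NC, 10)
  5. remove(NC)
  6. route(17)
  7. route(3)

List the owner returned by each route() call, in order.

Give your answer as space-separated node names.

Answer: NA NA NA

Derivation:
Op 1: add NA@35 -> ring=[35:NA]
Op 2: route key 32: smallest pos >= 32 is 35 -> NA
Op 3: add NB@64 -> ring=[35:NA,64:NB]
Op 4: add NC@10 -> ring=[10:NC,35:NA,64:NB]
Op 5: remove NC -> ring=[35:NA,64:NB]
Op 6: route key 17: smallest pos >= 17 is 35 -> NA
Op 7: route key 3: smallest pos >= 3 is 35 -> NA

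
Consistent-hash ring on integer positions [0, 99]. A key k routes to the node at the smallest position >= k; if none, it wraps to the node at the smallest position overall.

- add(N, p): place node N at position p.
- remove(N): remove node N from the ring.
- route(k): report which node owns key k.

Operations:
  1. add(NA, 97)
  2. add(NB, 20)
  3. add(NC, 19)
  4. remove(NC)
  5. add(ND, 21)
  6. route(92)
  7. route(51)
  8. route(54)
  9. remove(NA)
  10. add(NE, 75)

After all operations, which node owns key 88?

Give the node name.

Answer: NB

Derivation:
Op 1: add NA@97 -> ring=[97:NA]
Op 2: add NB@20 -> ring=[20:NB,97:NA]
Op 3: add NC@19 -> ring=[19:NC,20:NB,97:NA]
Op 4: remove NC -> ring=[20:NB,97:NA]
Op 5: add ND@21 -> ring=[20:NB,21:ND,97:NA]
Op 6: route key 92: smallest pos >= 92 is 97 -> NA
Op 7: route key 51: smallest pos >= 51 is 97 -> NA
Op 8: route key 54: smallest pos >= 54 is 97 -> NA
Op 9: remove NA -> ring=[20:NB,21:ND]
Op 10: add NE@75 -> ring=[20:NB,21:ND,75:NE]
Final route key 88: none >= 88, wrap to smallest pos 20 -> NB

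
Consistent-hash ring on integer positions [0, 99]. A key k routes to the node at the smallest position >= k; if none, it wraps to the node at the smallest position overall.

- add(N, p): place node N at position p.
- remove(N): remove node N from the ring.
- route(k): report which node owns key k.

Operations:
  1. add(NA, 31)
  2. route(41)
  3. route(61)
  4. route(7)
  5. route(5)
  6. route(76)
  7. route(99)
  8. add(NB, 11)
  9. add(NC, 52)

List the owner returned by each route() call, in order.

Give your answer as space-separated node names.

Answer: NA NA NA NA NA NA

Derivation:
Op 1: add NA@31 -> ring=[31:NA]
Op 2: route key 41: none >= 41, wrap to smallest pos 31 -> NA
Op 3: route key 61: none >= 61, wrap to smallest pos 31 -> NA
Op 4: route key 7: smallest pos >= 7 is 31 -> NA
Op 5: route key 5: smallest pos >= 5 is 31 -> NA
Op 6: route key 76: none >= 76, wrap to smallest pos 31 -> NA
Op 7: route key 99: none >= 99, wrap to smallest pos 31 -> NA
Op 8: add NB@11 -> ring=[11:NB,31:NA]
Op 9: add NC@52 -> ring=[11:NB,31:NA,52:NC]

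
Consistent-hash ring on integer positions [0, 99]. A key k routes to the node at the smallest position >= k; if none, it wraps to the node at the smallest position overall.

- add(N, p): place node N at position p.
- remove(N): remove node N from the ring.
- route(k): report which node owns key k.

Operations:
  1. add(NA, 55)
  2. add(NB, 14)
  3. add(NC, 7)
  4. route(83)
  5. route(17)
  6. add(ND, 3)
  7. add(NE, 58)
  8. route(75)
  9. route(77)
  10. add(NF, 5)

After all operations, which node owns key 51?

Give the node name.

Op 1: add NA@55 -> ring=[55:NA]
Op 2: add NB@14 -> ring=[14:NB,55:NA]
Op 3: add NC@7 -> ring=[7:NC,14:NB,55:NA]
Op 4: route key 83: none >= 83, wrap to smallest pos 7 -> NC
Op 5: route key 17: smallest pos >= 17 is 55 -> NA
Op 6: add ND@3 -> ring=[3:ND,7:NC,14:NB,55:NA]
Op 7: add NE@58 -> ring=[3:ND,7:NC,14:NB,55:NA,58:NE]
Op 8: route key 75: none >= 75, wrap to smallest pos 3 -> ND
Op 9: route key 77: none >= 77, wrap to smallest pos 3 -> ND
Op 10: add NF@5 -> ring=[3:ND,5:NF,7:NC,14:NB,55:NA,58:NE]
Final route key 51: smallest pos >= 51 is 55 -> NA

Answer: NA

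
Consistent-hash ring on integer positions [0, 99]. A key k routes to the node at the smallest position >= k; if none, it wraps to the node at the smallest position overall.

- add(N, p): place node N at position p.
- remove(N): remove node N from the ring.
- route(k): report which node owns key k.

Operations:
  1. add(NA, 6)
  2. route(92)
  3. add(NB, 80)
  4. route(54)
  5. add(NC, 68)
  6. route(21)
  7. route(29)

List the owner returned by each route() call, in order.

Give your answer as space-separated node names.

Op 1: add NA@6 -> ring=[6:NA]
Op 2: route key 92: none >= 92, wrap to smallest pos 6 -> NA
Op 3: add NB@80 -> ring=[6:NA,80:NB]
Op 4: route key 54: smallest pos >= 54 is 80 -> NB
Op 5: add NC@68 -> ring=[6:NA,68:NC,80:NB]
Op 6: route key 21: smallest pos >= 21 is 68 -> NC
Op 7: route key 29: smallest pos >= 29 is 68 -> NC

Answer: NA NB NC NC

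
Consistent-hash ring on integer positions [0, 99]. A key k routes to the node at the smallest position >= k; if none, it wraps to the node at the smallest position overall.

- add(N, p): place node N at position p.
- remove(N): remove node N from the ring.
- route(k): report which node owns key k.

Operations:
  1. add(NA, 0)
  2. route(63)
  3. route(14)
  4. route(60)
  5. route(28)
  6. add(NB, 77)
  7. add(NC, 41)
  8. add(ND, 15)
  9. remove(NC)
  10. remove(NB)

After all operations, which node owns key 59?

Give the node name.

Op 1: add NA@0 -> ring=[0:NA]
Op 2: route key 63: none >= 63, wrap to smallest pos 0 -> NA
Op 3: route key 14: none >= 14, wrap to smallest pos 0 -> NA
Op 4: route key 60: none >= 60, wrap to smallest pos 0 -> NA
Op 5: route key 28: none >= 28, wrap to smallest pos 0 -> NA
Op 6: add NB@77 -> ring=[0:NA,77:NB]
Op 7: add NC@41 -> ring=[0:NA,41:NC,77:NB]
Op 8: add ND@15 -> ring=[0:NA,15:ND,41:NC,77:NB]
Op 9: remove NC -> ring=[0:NA,15:ND,77:NB]
Op 10: remove NB -> ring=[0:NA,15:ND]
Final route key 59: none >= 59, wrap to smallest pos 0 -> NA

Answer: NA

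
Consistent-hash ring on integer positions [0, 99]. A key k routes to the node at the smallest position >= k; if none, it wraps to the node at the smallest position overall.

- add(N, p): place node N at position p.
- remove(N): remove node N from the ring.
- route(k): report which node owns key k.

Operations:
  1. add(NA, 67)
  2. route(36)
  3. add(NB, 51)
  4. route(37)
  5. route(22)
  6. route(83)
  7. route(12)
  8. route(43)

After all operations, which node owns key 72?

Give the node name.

Op 1: add NA@67 -> ring=[67:NA]
Op 2: route key 36: smallest pos >= 36 is 67 -> NA
Op 3: add NB@51 -> ring=[51:NB,67:NA]
Op 4: route key 37: smallest pos >= 37 is 51 -> NB
Op 5: route key 22: smallest pos >= 22 is 51 -> NB
Op 6: route key 83: none >= 83, wrap to smallest pos 51 -> NB
Op 7: route key 12: smallest pos >= 12 is 51 -> NB
Op 8: route key 43: smallest pos >= 43 is 51 -> NB
Final route key 72: none >= 72, wrap to smallest pos 51 -> NB

Answer: NB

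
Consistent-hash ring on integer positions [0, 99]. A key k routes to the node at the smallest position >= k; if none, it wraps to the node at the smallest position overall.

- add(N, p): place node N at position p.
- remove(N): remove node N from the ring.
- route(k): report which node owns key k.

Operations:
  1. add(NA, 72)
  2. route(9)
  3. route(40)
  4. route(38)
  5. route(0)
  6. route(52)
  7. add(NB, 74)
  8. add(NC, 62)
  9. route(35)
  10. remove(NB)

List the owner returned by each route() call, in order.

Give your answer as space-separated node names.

Op 1: add NA@72 -> ring=[72:NA]
Op 2: route key 9: smallest pos >= 9 is 72 -> NA
Op 3: route key 40: smallest pos >= 40 is 72 -> NA
Op 4: route key 38: smallest pos >= 38 is 72 -> NA
Op 5: route key 0: smallest pos >= 0 is 72 -> NA
Op 6: route key 52: smallest pos >= 52 is 72 -> NA
Op 7: add NB@74 -> ring=[72:NA,74:NB]
Op 8: add NC@62 -> ring=[62:NC,72:NA,74:NB]
Op 9: route key 35: smallest pos >= 35 is 62 -> NC
Op 10: remove NB -> ring=[62:NC,72:NA]

Answer: NA NA NA NA NA NC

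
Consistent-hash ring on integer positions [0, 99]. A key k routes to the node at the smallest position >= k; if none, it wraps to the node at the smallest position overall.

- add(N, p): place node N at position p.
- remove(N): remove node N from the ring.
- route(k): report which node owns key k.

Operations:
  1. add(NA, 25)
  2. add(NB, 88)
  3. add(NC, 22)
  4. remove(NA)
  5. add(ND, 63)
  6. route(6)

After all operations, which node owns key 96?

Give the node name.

Answer: NC

Derivation:
Op 1: add NA@25 -> ring=[25:NA]
Op 2: add NB@88 -> ring=[25:NA,88:NB]
Op 3: add NC@22 -> ring=[22:NC,25:NA,88:NB]
Op 4: remove NA -> ring=[22:NC,88:NB]
Op 5: add ND@63 -> ring=[22:NC,63:ND,88:NB]
Op 6: route key 6: smallest pos >= 6 is 22 -> NC
Final route key 96: none >= 96, wrap to smallest pos 22 -> NC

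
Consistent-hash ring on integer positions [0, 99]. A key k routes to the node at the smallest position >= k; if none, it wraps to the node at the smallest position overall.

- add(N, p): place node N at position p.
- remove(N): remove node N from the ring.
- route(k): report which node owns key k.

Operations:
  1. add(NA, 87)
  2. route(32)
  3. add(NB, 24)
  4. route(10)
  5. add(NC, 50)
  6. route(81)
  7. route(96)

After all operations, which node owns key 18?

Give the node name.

Op 1: add NA@87 -> ring=[87:NA]
Op 2: route key 32: smallest pos >= 32 is 87 -> NA
Op 3: add NB@24 -> ring=[24:NB,87:NA]
Op 4: route key 10: smallest pos >= 10 is 24 -> NB
Op 5: add NC@50 -> ring=[24:NB,50:NC,87:NA]
Op 6: route key 81: smallest pos >= 81 is 87 -> NA
Op 7: route key 96: none >= 96, wrap to smallest pos 24 -> NB
Final route key 18: smallest pos >= 18 is 24 -> NB

Answer: NB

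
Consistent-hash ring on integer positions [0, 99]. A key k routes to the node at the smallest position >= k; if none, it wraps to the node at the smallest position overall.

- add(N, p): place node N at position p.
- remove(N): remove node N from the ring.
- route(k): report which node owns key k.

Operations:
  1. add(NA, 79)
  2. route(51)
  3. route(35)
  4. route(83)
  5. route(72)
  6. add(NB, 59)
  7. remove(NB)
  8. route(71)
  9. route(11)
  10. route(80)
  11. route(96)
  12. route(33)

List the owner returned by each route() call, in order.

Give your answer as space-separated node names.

Op 1: add NA@79 -> ring=[79:NA]
Op 2: route key 51: smallest pos >= 51 is 79 -> NA
Op 3: route key 35: smallest pos >= 35 is 79 -> NA
Op 4: route key 83: none >= 83, wrap to smallest pos 79 -> NA
Op 5: route key 72: smallest pos >= 72 is 79 -> NA
Op 6: add NB@59 -> ring=[59:NB,79:NA]
Op 7: remove NB -> ring=[79:NA]
Op 8: route key 71: smallest pos >= 71 is 79 -> NA
Op 9: route key 11: smallest pos >= 11 is 79 -> NA
Op 10: route key 80: none >= 80, wrap to smallest pos 79 -> NA
Op 11: route key 96: none >= 96, wrap to smallest pos 79 -> NA
Op 12: route key 33: smallest pos >= 33 is 79 -> NA

Answer: NA NA NA NA NA NA NA NA NA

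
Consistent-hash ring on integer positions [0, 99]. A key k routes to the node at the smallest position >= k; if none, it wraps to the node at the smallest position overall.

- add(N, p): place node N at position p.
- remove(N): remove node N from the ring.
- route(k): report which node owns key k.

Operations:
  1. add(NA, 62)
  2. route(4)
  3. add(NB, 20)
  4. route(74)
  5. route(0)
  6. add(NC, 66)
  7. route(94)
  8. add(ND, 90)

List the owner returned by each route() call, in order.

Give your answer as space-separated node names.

Answer: NA NB NB NB

Derivation:
Op 1: add NA@62 -> ring=[62:NA]
Op 2: route key 4: smallest pos >= 4 is 62 -> NA
Op 3: add NB@20 -> ring=[20:NB,62:NA]
Op 4: route key 74: none >= 74, wrap to smallest pos 20 -> NB
Op 5: route key 0: smallest pos >= 0 is 20 -> NB
Op 6: add NC@66 -> ring=[20:NB,62:NA,66:NC]
Op 7: route key 94: none >= 94, wrap to smallest pos 20 -> NB
Op 8: add ND@90 -> ring=[20:NB,62:NA,66:NC,90:ND]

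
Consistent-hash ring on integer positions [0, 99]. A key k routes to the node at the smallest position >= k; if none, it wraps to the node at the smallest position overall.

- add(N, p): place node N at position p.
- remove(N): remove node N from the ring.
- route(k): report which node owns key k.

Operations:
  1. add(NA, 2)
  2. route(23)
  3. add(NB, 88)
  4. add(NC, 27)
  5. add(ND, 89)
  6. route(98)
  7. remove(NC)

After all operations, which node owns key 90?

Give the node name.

Op 1: add NA@2 -> ring=[2:NA]
Op 2: route key 23: none >= 23, wrap to smallest pos 2 -> NA
Op 3: add NB@88 -> ring=[2:NA,88:NB]
Op 4: add NC@27 -> ring=[2:NA,27:NC,88:NB]
Op 5: add ND@89 -> ring=[2:NA,27:NC,88:NB,89:ND]
Op 6: route key 98: none >= 98, wrap to smallest pos 2 -> NA
Op 7: remove NC -> ring=[2:NA,88:NB,89:ND]
Final route key 90: none >= 90, wrap to smallest pos 2 -> NA

Answer: NA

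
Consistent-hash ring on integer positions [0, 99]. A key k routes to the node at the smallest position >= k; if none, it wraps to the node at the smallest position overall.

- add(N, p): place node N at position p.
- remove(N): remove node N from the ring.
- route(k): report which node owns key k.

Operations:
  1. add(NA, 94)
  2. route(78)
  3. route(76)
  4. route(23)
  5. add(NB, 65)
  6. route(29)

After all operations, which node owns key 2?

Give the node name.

Op 1: add NA@94 -> ring=[94:NA]
Op 2: route key 78: smallest pos >= 78 is 94 -> NA
Op 3: route key 76: smallest pos >= 76 is 94 -> NA
Op 4: route key 23: smallest pos >= 23 is 94 -> NA
Op 5: add NB@65 -> ring=[65:NB,94:NA]
Op 6: route key 29: smallest pos >= 29 is 65 -> NB
Final route key 2: smallest pos >= 2 is 65 -> NB

Answer: NB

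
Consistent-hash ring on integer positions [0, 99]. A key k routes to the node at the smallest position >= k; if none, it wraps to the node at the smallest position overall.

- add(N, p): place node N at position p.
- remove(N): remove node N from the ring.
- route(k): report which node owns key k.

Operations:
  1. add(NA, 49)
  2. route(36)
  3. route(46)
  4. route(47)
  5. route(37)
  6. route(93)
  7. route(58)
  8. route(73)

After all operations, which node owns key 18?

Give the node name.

Op 1: add NA@49 -> ring=[49:NA]
Op 2: route key 36: smallest pos >= 36 is 49 -> NA
Op 3: route key 46: smallest pos >= 46 is 49 -> NA
Op 4: route key 47: smallest pos >= 47 is 49 -> NA
Op 5: route key 37: smallest pos >= 37 is 49 -> NA
Op 6: route key 93: none >= 93, wrap to smallest pos 49 -> NA
Op 7: route key 58: none >= 58, wrap to smallest pos 49 -> NA
Op 8: route key 73: none >= 73, wrap to smallest pos 49 -> NA
Final route key 18: smallest pos >= 18 is 49 -> NA

Answer: NA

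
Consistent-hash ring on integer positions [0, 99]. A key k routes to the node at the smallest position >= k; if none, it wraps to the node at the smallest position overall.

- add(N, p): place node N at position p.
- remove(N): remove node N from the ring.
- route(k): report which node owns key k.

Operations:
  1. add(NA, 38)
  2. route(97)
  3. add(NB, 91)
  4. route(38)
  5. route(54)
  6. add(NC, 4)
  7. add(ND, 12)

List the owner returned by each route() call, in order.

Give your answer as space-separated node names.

Answer: NA NA NB

Derivation:
Op 1: add NA@38 -> ring=[38:NA]
Op 2: route key 97: none >= 97, wrap to smallest pos 38 -> NA
Op 3: add NB@91 -> ring=[38:NA,91:NB]
Op 4: route key 38: smallest pos >= 38 is 38 -> NA
Op 5: route key 54: smallest pos >= 54 is 91 -> NB
Op 6: add NC@4 -> ring=[4:NC,38:NA,91:NB]
Op 7: add ND@12 -> ring=[4:NC,12:ND,38:NA,91:NB]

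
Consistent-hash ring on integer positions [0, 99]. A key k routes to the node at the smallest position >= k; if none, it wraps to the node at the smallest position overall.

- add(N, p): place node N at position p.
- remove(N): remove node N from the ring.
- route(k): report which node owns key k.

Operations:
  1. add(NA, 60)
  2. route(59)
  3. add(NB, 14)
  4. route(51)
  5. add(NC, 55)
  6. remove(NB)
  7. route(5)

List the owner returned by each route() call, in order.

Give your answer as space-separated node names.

Answer: NA NA NC

Derivation:
Op 1: add NA@60 -> ring=[60:NA]
Op 2: route key 59: smallest pos >= 59 is 60 -> NA
Op 3: add NB@14 -> ring=[14:NB,60:NA]
Op 4: route key 51: smallest pos >= 51 is 60 -> NA
Op 5: add NC@55 -> ring=[14:NB,55:NC,60:NA]
Op 6: remove NB -> ring=[55:NC,60:NA]
Op 7: route key 5: smallest pos >= 5 is 55 -> NC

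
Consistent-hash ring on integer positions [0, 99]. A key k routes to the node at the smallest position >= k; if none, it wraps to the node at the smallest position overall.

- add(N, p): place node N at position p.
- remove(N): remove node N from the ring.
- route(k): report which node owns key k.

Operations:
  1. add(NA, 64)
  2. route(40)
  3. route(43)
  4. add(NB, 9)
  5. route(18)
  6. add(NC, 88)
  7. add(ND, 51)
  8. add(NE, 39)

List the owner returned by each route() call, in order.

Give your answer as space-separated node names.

Answer: NA NA NA

Derivation:
Op 1: add NA@64 -> ring=[64:NA]
Op 2: route key 40: smallest pos >= 40 is 64 -> NA
Op 3: route key 43: smallest pos >= 43 is 64 -> NA
Op 4: add NB@9 -> ring=[9:NB,64:NA]
Op 5: route key 18: smallest pos >= 18 is 64 -> NA
Op 6: add NC@88 -> ring=[9:NB,64:NA,88:NC]
Op 7: add ND@51 -> ring=[9:NB,51:ND,64:NA,88:NC]
Op 8: add NE@39 -> ring=[9:NB,39:NE,51:ND,64:NA,88:NC]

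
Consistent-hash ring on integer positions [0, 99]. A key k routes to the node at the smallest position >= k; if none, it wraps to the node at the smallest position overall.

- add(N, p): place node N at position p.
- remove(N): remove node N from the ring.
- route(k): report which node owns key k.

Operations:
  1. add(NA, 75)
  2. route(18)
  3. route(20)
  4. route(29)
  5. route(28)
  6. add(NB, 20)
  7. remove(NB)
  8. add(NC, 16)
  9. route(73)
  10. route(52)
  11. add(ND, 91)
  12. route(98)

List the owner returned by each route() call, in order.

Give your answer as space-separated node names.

Answer: NA NA NA NA NA NA NC

Derivation:
Op 1: add NA@75 -> ring=[75:NA]
Op 2: route key 18: smallest pos >= 18 is 75 -> NA
Op 3: route key 20: smallest pos >= 20 is 75 -> NA
Op 4: route key 29: smallest pos >= 29 is 75 -> NA
Op 5: route key 28: smallest pos >= 28 is 75 -> NA
Op 6: add NB@20 -> ring=[20:NB,75:NA]
Op 7: remove NB -> ring=[75:NA]
Op 8: add NC@16 -> ring=[16:NC,75:NA]
Op 9: route key 73: smallest pos >= 73 is 75 -> NA
Op 10: route key 52: smallest pos >= 52 is 75 -> NA
Op 11: add ND@91 -> ring=[16:NC,75:NA,91:ND]
Op 12: route key 98: none >= 98, wrap to smallest pos 16 -> NC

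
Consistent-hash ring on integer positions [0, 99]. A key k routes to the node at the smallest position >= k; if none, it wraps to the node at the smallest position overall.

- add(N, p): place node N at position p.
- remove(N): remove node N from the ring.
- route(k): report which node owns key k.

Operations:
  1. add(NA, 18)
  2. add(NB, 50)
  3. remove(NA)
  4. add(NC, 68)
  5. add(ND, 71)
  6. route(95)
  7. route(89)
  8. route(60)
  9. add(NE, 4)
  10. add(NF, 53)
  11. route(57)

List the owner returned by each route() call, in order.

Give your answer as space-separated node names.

Op 1: add NA@18 -> ring=[18:NA]
Op 2: add NB@50 -> ring=[18:NA,50:NB]
Op 3: remove NA -> ring=[50:NB]
Op 4: add NC@68 -> ring=[50:NB,68:NC]
Op 5: add ND@71 -> ring=[50:NB,68:NC,71:ND]
Op 6: route key 95: none >= 95, wrap to smallest pos 50 -> NB
Op 7: route key 89: none >= 89, wrap to smallest pos 50 -> NB
Op 8: route key 60: smallest pos >= 60 is 68 -> NC
Op 9: add NE@4 -> ring=[4:NE,50:NB,68:NC,71:ND]
Op 10: add NF@53 -> ring=[4:NE,50:NB,53:NF,68:NC,71:ND]
Op 11: route key 57: smallest pos >= 57 is 68 -> NC

Answer: NB NB NC NC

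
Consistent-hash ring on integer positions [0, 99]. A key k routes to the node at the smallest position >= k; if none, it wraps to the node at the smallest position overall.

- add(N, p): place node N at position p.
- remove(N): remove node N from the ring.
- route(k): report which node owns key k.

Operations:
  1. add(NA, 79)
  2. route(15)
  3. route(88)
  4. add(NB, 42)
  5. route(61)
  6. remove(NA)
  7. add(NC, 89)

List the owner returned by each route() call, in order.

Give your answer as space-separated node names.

Answer: NA NA NA

Derivation:
Op 1: add NA@79 -> ring=[79:NA]
Op 2: route key 15: smallest pos >= 15 is 79 -> NA
Op 3: route key 88: none >= 88, wrap to smallest pos 79 -> NA
Op 4: add NB@42 -> ring=[42:NB,79:NA]
Op 5: route key 61: smallest pos >= 61 is 79 -> NA
Op 6: remove NA -> ring=[42:NB]
Op 7: add NC@89 -> ring=[42:NB,89:NC]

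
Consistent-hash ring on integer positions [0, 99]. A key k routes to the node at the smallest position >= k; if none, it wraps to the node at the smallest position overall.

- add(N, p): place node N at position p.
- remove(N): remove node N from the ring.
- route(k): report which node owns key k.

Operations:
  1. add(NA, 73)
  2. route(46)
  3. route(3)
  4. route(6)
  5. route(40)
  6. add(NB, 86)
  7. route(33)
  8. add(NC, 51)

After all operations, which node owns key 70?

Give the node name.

Op 1: add NA@73 -> ring=[73:NA]
Op 2: route key 46: smallest pos >= 46 is 73 -> NA
Op 3: route key 3: smallest pos >= 3 is 73 -> NA
Op 4: route key 6: smallest pos >= 6 is 73 -> NA
Op 5: route key 40: smallest pos >= 40 is 73 -> NA
Op 6: add NB@86 -> ring=[73:NA,86:NB]
Op 7: route key 33: smallest pos >= 33 is 73 -> NA
Op 8: add NC@51 -> ring=[51:NC,73:NA,86:NB]
Final route key 70: smallest pos >= 70 is 73 -> NA

Answer: NA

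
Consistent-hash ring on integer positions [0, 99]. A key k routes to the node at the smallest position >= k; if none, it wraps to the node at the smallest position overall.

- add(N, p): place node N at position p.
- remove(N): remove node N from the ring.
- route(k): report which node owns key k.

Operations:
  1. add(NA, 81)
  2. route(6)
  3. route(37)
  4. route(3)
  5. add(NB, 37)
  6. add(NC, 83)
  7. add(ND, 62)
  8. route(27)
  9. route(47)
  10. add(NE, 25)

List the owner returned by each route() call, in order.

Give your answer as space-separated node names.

Op 1: add NA@81 -> ring=[81:NA]
Op 2: route key 6: smallest pos >= 6 is 81 -> NA
Op 3: route key 37: smallest pos >= 37 is 81 -> NA
Op 4: route key 3: smallest pos >= 3 is 81 -> NA
Op 5: add NB@37 -> ring=[37:NB,81:NA]
Op 6: add NC@83 -> ring=[37:NB,81:NA,83:NC]
Op 7: add ND@62 -> ring=[37:NB,62:ND,81:NA,83:NC]
Op 8: route key 27: smallest pos >= 27 is 37 -> NB
Op 9: route key 47: smallest pos >= 47 is 62 -> ND
Op 10: add NE@25 -> ring=[25:NE,37:NB,62:ND,81:NA,83:NC]

Answer: NA NA NA NB ND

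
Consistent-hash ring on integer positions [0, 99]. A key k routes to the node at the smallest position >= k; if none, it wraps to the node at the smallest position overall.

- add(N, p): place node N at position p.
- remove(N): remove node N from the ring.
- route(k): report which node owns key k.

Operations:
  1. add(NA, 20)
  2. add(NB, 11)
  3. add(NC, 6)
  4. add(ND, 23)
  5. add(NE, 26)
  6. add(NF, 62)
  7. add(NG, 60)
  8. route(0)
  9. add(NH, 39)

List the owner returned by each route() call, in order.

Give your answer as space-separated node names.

Op 1: add NA@20 -> ring=[20:NA]
Op 2: add NB@11 -> ring=[11:NB,20:NA]
Op 3: add NC@6 -> ring=[6:NC,11:NB,20:NA]
Op 4: add ND@23 -> ring=[6:NC,11:NB,20:NA,23:ND]
Op 5: add NE@26 -> ring=[6:NC,11:NB,20:NA,23:ND,26:NE]
Op 6: add NF@62 -> ring=[6:NC,11:NB,20:NA,23:ND,26:NE,62:NF]
Op 7: add NG@60 -> ring=[6:NC,11:NB,20:NA,23:ND,26:NE,60:NG,62:NF]
Op 8: route key 0: smallest pos >= 0 is 6 -> NC
Op 9: add NH@39 -> ring=[6:NC,11:NB,20:NA,23:ND,26:NE,39:NH,60:NG,62:NF]

Answer: NC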